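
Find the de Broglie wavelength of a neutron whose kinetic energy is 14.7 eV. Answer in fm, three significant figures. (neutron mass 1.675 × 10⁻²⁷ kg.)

KE = 14.7 eV = 2.355 × 10⁻¹⁸ J.
p = √(2mKE) = √(2 × 1.675 × 10⁻²⁷ × 2.355 × 10⁻¹⁸) = 8.882 × 10⁻²³ kg·m/s.
λ = h/p = 6.626 × 10⁻³⁴ / 8.882 × 10⁻²³ = 7.46 × 10⁻¹² m = 7460 fm.

λ = 7460 fm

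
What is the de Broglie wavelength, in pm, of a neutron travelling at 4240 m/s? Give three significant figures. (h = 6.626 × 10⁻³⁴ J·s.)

p = mv = 1.675 × 10⁻²⁷ × 4240 = 7.102 × 10⁻²⁴ kg·m/s.
λ = h/p = 6.626 × 10⁻³⁴ / 7.102 × 10⁻²⁴ = 9.33 × 10⁻¹¹ m = 93.3 pm.

λ = 93.3 pm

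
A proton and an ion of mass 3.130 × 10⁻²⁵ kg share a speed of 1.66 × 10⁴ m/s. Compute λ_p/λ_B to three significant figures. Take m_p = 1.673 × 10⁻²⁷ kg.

λ_p/λ_B = 187

At fixed v, p = mv so λ = h/(mv) ∝ 1/m.
λ_p/λ_B = m_B/m_p = 3.130 × 10⁻²⁵/1.673 × 10⁻²⁷ = 187.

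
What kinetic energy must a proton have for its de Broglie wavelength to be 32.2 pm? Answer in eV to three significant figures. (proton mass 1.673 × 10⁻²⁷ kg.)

p = h/λ = 6.626 × 10⁻³⁴ / 3.220 × 10⁻¹¹ = 2.058 × 10⁻²³ kg·m/s.
KE = p²/(2m) = (2.058 × 10⁻²³)² / (2 × 1.673 × 10⁻²⁷) = 1.266 × 10⁻¹⁹ J = 0.790 eV.

KE = 0.790 eV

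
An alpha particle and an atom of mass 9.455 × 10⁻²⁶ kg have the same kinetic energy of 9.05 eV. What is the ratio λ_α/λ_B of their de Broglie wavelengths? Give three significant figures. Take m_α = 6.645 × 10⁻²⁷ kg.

λ_α/λ_B = 3.77

At fixed KE, p = √(2mKE) so λ = h/p ∝ 1/√m.
λ_α/λ_B = √(m_B/m_α) = √(9.455 × 10⁻²⁶/6.645 × 10⁻²⁷) = √(14.23) = 3.77.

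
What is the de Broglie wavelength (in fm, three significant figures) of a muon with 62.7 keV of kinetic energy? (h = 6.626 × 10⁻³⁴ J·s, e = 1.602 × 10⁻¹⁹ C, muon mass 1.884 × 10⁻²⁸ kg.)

λ = 341 fm

KE = 62.7 keV = 1.004 × 10⁻¹⁴ J.
p = √(2mKE) = √(2 × 1.884 × 10⁻²⁸ × 1.004 × 10⁻¹⁴) = 1.945 × 10⁻²¹ kg·m/s.
λ = h/p = 6.626 × 10⁻³⁴ / 1.945 × 10⁻²¹ = 3.41 × 10⁻¹³ m = 341 fm.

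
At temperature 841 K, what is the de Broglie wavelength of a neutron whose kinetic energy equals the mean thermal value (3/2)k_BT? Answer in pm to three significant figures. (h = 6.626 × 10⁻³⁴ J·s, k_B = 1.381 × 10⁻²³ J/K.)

KE = (3/2)k_BT = 1.5 × 1.381 × 10⁻²³ × 841 = 1.742 × 10⁻²⁰ J.
p = √(2mKE) = √(2 × 1.675 × 10⁻²⁷ × 1.742 × 10⁻²⁰) = 7.639 × 10⁻²⁴ kg·m/s.
λ = h/p = 8.67 × 10⁻¹¹ m = 86.7 pm.

λ = 86.7 pm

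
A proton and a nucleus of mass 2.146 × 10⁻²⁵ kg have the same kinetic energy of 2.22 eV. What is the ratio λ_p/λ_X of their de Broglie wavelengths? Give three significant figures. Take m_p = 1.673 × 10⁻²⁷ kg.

λ_p/λ_X = 11.3

At fixed KE, p = √(2mKE) so λ = h/p ∝ 1/√m.
λ_p/λ_X = √(m_X/m_p) = √(2.146 × 10⁻²⁵/1.673 × 10⁻²⁷) = √(128.3) = 11.3.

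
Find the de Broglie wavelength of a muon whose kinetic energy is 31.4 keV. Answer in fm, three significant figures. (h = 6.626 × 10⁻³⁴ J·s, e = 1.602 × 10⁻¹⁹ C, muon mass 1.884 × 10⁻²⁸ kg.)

KE = 31.4 keV = 5.030 × 10⁻¹⁵ J.
p = √(2mKE) = √(2 × 1.884 × 10⁻²⁸ × 5.030 × 10⁻¹⁵) = 1.377 × 10⁻²¹ kg·m/s.
λ = h/p = 6.626 × 10⁻³⁴ / 1.377 × 10⁻²¹ = 4.81 × 10⁻¹³ m = 481 fm.

λ = 481 fm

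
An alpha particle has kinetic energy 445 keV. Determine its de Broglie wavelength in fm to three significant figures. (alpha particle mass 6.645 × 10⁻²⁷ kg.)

KE = 445 keV = 7.129 × 10⁻¹⁴ J.
p = √(2mKE) = √(2 × 6.645 × 10⁻²⁷ × 7.129 × 10⁻¹⁴) = 3.078 × 10⁻²⁰ kg·m/s.
λ = h/p = 6.626 × 10⁻³⁴ / 3.078 × 10⁻²⁰ = 2.15 × 10⁻¹⁴ m = 21.5 fm.

λ = 21.5 fm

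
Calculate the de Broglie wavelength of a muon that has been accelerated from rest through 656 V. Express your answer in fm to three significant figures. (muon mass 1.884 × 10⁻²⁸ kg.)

KE = eV = 1.602 × 10⁻¹⁹ × 656.0 = 1.051 × 10⁻¹⁶ J.
p = √(2mKE) = √(2 × 1.884 × 10⁻²⁸ × 1.051 × 10⁻¹⁶) = 1.990 × 10⁻²² kg·m/s.
λ = h/p = 6.626 × 10⁻³⁴ / 1.990 × 10⁻²² = 3.33 × 10⁻¹² m = 3330 fm.

λ = 3330 fm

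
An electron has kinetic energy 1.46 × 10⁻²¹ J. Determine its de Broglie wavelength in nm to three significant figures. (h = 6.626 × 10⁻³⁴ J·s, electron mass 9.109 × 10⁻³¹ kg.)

p = √(2mKE) = √(2 × 9.109 × 10⁻³¹ × 1.460 × 10⁻²¹) = 5.157 × 10⁻²⁶ kg·m/s.
λ = h/p = 6.626 × 10⁻³⁴ / 5.157 × 10⁻²⁶ = 1.28 × 10⁻⁸ m = 12.8 nm.

λ = 12.8 nm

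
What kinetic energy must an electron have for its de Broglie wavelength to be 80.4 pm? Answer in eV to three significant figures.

p = h/λ = 6.626 × 10⁻³⁴ / 8.040 × 10⁻¹¹ = 8.241 × 10⁻²⁴ kg·m/s.
KE = p²/(2m) = (8.241 × 10⁻²⁴)² / (2 × 9.109 × 10⁻³¹) = 3.728 × 10⁻¹⁷ J = 233 eV.

KE = 233 eV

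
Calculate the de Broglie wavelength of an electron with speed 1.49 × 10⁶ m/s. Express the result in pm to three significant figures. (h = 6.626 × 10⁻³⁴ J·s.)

λ = 488 pm

p = mv = 9.109 × 10⁻³¹ × 1.49 × 10⁶ = 1.357 × 10⁻²⁴ kg·m/s.
λ = h/p = 6.626 × 10⁻³⁴ / 1.357 × 10⁻²⁴ = 4.88 × 10⁻¹⁰ m = 488 pm.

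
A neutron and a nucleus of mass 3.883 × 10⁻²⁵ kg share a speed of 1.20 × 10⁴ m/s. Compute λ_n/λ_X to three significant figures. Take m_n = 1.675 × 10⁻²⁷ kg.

λ_n/λ_X = 232

At fixed v, p = mv so λ = h/(mv) ∝ 1/m.
λ_n/λ_X = m_X/m_n = 3.883 × 10⁻²⁵/1.675 × 10⁻²⁷ = 232.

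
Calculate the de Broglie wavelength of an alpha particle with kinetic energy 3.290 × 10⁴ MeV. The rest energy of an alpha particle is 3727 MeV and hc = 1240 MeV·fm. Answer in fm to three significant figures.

Total energy E = KE + m₀c² = 3.290 × 10⁴ + 3727 = 36627 MeV.
(pc)² = E² − (m₀c²)² = (36627)² − (3727)² = 1.328 × 10⁹ MeV², so pc = 3.644 × 10⁴ MeV.
λ = hc/(pc) = 1240 MeV·fm / 3.644 × 10⁴ MeV = 0.0340 fm.

λ = 0.0340 fm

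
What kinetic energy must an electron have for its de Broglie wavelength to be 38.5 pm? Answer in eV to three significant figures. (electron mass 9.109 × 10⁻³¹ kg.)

p = h/λ = 6.626 × 10⁻³⁴ / 3.850 × 10⁻¹¹ = 1.721 × 10⁻²³ kg·m/s.
KE = p²/(2m) = (1.721 × 10⁻²³)² / (2 × 9.109 × 10⁻³¹) = 1.626 × 10⁻¹⁶ J = 1010 eV.

KE = 1010 eV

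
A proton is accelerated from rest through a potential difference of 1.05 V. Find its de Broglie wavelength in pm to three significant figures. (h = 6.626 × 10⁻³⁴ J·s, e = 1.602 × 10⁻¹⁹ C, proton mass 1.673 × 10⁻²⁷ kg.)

λ = 27.9 pm

KE = eV = 1.602 × 10⁻¹⁹ × 1.050 = 1.682 × 10⁻¹⁹ J.
p = √(2mKE) = √(2 × 1.673 × 10⁻²⁷ × 1.682 × 10⁻¹⁹) = 2.372 × 10⁻²³ kg·m/s.
λ = h/p = 6.626 × 10⁻³⁴ / 2.372 × 10⁻²³ = 2.79 × 10⁻¹¹ m = 27.9 pm.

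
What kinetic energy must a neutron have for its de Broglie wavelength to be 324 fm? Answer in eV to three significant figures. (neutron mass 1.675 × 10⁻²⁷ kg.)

p = h/λ = 6.626 × 10⁻³⁴ / 3.240 × 10⁻¹³ = 2.045 × 10⁻²¹ kg·m/s.
KE = p²/(2m) = (2.045 × 10⁻²¹)² / (2 × 1.675 × 10⁻²⁷) = 1.248 × 10⁻¹⁵ J = 7790 eV.

KE = 7790 eV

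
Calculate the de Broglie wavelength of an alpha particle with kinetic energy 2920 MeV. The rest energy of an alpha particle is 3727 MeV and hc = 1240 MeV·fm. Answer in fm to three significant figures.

λ = 0.225 fm

Total energy E = KE + m₀c² = 2920 + 3727 = 6647 MeV.
(pc)² = E² − (m₀c²)² = (6647)² − (3727)² = 3.029 × 10⁷ MeV², so pc = 5504 MeV.
λ = hc/(pc) = 1240 MeV·fm / 5504 MeV = 0.225 fm.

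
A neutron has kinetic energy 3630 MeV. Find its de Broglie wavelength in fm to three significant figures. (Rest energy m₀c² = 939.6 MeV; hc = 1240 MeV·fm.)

λ = 0.277 fm

Total energy E = KE + m₀c² = 3630 + 939.6 = 4569.6 MeV.
(pc)² = E² − (m₀c²)² = (4569.6)² − (939.6)² = 2.000 × 10⁷ MeV², so pc = 4472 MeV.
λ = hc/(pc) = 1240 MeV·fm / 4472 MeV = 0.277 fm.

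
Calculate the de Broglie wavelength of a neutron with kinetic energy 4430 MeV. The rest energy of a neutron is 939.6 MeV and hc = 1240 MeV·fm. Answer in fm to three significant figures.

Total energy E = KE + m₀c² = 4430 + 939.6 = 5369.6 MeV.
(pc)² = E² − (m₀c²)² = (5369.6)² − (939.6)² = 2.795 × 10⁷ MeV², so pc = 5287 MeV.
λ = hc/(pc) = 1240 MeV·fm / 5287 MeV = 0.235 fm.

λ = 0.235 fm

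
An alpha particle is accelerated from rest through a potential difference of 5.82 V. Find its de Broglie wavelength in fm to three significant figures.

λ = 4210 fm

KE = 2eV = 2 × 1.602 × 10⁻¹⁹ × 5.820 = 1.865 × 10⁻¹⁸ J.
p = √(2mKE) = √(2 × 6.645 × 10⁻²⁷ × 1.865 × 10⁻¹⁸) = 1.574 × 10⁻²² kg·m/s.
λ = h/p = 6.626 × 10⁻³⁴ / 1.574 × 10⁻²² = 4.21 × 10⁻¹² m = 4210 fm.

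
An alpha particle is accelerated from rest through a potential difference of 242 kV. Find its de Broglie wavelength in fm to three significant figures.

KE = 2eV = 2 × 1.602 × 10⁻¹⁹ × 2.420 × 10⁵ = 7.754 × 10⁻¹⁴ J.
p = √(2mKE) = √(2 × 6.645 × 10⁻²⁷ × 7.754 × 10⁻¹⁴) = 3.210 × 10⁻²⁰ kg·m/s.
λ = h/p = 6.626 × 10⁻³⁴ / 3.210 × 10⁻²⁰ = 2.06 × 10⁻¹⁴ m = 20.6 fm.

λ = 20.6 fm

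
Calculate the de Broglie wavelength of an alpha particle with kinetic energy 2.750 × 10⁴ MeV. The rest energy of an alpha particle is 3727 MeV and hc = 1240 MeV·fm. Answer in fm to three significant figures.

Total energy E = KE + m₀c² = 2.750 × 10⁴ + 3727 = 31227 MeV.
(pc)² = E² − (m₀c²)² = (31227)² − (3727)² = 9.612 × 10⁸ MeV², so pc = 3.100 × 10⁴ MeV.
λ = hc/(pc) = 1240 MeV·fm / 3.100 × 10⁴ MeV = 0.0400 fm.

λ = 0.0400 fm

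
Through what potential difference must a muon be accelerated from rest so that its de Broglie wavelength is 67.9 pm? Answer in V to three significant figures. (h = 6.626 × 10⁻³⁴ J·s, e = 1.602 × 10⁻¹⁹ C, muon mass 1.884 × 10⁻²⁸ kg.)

V = 1.58 V

p = h/λ = 6.626 × 10⁻³⁴ / 6.790 × 10⁻¹¹ = 9.758 × 10⁻²⁴ kg·m/s.
KE = p²/(2m) = 2.527 × 10⁻¹⁹ J.
V = KE/e = 2.527 × 10⁻¹⁹ / (1.602 × 10⁻¹⁹) = 1.58 V.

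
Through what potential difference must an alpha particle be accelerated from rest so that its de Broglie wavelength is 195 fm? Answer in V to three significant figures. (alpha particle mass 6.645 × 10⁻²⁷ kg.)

V = 2710 V

p = h/λ = 6.626 × 10⁻³⁴ / 1.950 × 10⁻¹³ = 3.398 × 10⁻²¹ kg·m/s.
KE = p²/(2m) = 8.688 × 10⁻¹⁶ J.
V = KE/2e = 8.688 × 10⁻¹⁶ / (2 × 1.602 × 10⁻¹⁹) = 2710 V.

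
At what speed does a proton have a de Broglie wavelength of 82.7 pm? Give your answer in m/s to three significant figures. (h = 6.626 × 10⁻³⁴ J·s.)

p = h/λ = 6.626 × 10⁻³⁴ / 8.270 × 10⁻¹¹ = 8.012 × 10⁻²⁴ kg·m/s.
v = p/m = 8.012 × 10⁻²⁴ / 1.673 × 10⁻²⁷ = 4.79 × 10³ m/s = 4790 m/s.

v = 4790 m/s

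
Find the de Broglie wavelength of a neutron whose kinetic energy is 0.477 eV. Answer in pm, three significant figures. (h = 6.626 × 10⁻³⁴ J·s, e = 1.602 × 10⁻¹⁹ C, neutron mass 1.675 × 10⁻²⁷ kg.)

λ = 41.4 pm

KE = 0.477 eV = 7.642 × 10⁻²⁰ J.
p = √(2mKE) = √(2 × 1.675 × 10⁻²⁷ × 7.642 × 10⁻²⁰) = 1.600 × 10⁻²³ kg·m/s.
λ = h/p = 6.626 × 10⁻³⁴ / 1.600 × 10⁻²³ = 4.14 × 10⁻¹¹ m = 41.4 pm.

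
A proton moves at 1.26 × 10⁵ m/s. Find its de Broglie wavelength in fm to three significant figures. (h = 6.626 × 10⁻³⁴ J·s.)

p = mv = 1.673 × 10⁻²⁷ × 1.26 × 10⁵ = 2.108 × 10⁻²² kg·m/s.
λ = h/p = 6.626 × 10⁻³⁴ / 2.108 × 10⁻²² = 3.14 × 10⁻¹² m = 3140 fm.

λ = 3140 fm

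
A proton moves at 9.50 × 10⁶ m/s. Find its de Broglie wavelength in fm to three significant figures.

p = mv = 1.673 × 10⁻²⁷ × 9.50 × 10⁶ = 1.589 × 10⁻²⁰ kg·m/s.
λ = h/p = 6.626 × 10⁻³⁴ / 1.589 × 10⁻²⁰ = 4.17 × 10⁻¹⁴ m = 41.7 fm.

λ = 41.7 fm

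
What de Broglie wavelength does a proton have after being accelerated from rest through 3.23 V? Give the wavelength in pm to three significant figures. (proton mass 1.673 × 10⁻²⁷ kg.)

KE = eV = 1.602 × 10⁻¹⁹ × 3.230 = 5.174 × 10⁻¹⁹ J.
p = √(2mKE) = √(2 × 1.673 × 10⁻²⁷ × 5.174 × 10⁻¹⁹) = 4.161 × 10⁻²³ kg·m/s.
λ = h/p = 6.626 × 10⁻³⁴ / 4.161 × 10⁻²³ = 1.59 × 10⁻¹¹ m = 15.9 pm.

λ = 15.9 pm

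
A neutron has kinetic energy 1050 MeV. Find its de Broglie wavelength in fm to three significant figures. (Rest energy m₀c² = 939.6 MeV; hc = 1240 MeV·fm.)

λ = 0.707 fm

Total energy E = KE + m₀c² = 1050 + 939.6 = 1989.6 MeV.
(pc)² = E² − (m₀c²)² = (1989.6)² − (939.6)² = 3.076 × 10⁶ MeV², so pc = 1754 MeV.
λ = hc/(pc) = 1240 MeV·fm / 1754 MeV = 0.707 fm.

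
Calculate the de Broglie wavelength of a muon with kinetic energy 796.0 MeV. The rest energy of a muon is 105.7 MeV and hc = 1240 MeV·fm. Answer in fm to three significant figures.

λ = 1.38 fm

Total energy E = KE + m₀c² = 796.0 + 105.7 = 901.7 MeV.
(pc)² = E² − (m₀c²)² = (901.7)² − (105.7)² = 8.019 × 10⁵ MeV², so pc = 895.5 MeV.
λ = hc/(pc) = 1240 MeV·fm / 895.5 MeV = 1.38 fm.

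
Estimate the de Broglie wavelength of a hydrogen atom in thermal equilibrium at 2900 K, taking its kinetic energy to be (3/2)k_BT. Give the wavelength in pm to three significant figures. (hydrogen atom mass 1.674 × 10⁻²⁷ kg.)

KE = (3/2)k_BT = 1.5 × 1.381 × 10⁻²³ × 2900 = 6.007 × 10⁻²⁰ J.
p = √(2mKE) = √(2 × 1.674 × 10⁻²⁷ × 6.007 × 10⁻²⁰) = 1.418 × 10⁻²³ kg·m/s.
λ = h/p = 4.67 × 10⁻¹¹ m = 46.7 pm.

λ = 46.7 pm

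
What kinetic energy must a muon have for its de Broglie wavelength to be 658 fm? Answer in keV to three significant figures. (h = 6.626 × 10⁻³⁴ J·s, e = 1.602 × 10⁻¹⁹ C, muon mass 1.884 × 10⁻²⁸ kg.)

p = h/λ = 6.626 × 10⁻³⁴ / 6.580 × 10⁻¹³ = 1.007 × 10⁻²¹ kg·m/s.
KE = p²/(2m) = (1.007 × 10⁻²¹)² / (2 × 1.884 × 10⁻²⁸) = 2.691 × 10⁻¹⁵ J = 16.8 keV.

KE = 16.8 keV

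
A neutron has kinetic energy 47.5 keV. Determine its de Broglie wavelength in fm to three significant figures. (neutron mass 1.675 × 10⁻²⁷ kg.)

λ = 131 fm

KE = 47.5 keV = 7.610 × 10⁻¹⁵ J.
p = √(2mKE) = √(2 × 1.675 × 10⁻²⁷ × 7.610 × 10⁻¹⁵) = 5.049 × 10⁻²¹ kg·m/s.
λ = h/p = 6.626 × 10⁻³⁴ / 5.049 × 10⁻²¹ = 1.31 × 10⁻¹³ m = 131 fm.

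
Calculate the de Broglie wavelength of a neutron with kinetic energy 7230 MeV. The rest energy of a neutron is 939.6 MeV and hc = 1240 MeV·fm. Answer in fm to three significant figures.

Total energy E = KE + m₀c² = 7230 + 939.6 = 8169.6 MeV.
(pc)² = E² − (m₀c²)² = (8169.6)² − (939.6)² = 6.586 × 10⁷ MeV², so pc = 8115 MeV.
λ = hc/(pc) = 1240 MeV·fm / 8115 MeV = 0.153 fm.

λ = 0.153 fm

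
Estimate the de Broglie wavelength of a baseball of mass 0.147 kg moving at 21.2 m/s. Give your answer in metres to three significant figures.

λ = 2.13 × 10⁻³⁴ m

p = mv = 0.147 × 21.2 = 3.116 kg·m/s.
λ = h/p = 6.626 × 10⁻³⁴ / 3.116 = 2.13 × 10⁻³⁴ m.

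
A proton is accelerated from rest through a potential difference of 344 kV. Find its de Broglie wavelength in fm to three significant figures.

λ = 48.8 fm

KE = eV = 1.602 × 10⁻¹⁹ × 3.440 × 10⁵ = 5.511 × 10⁻¹⁴ J.
p = √(2mKE) = √(2 × 1.673 × 10⁻²⁷ × 5.511 × 10⁻¹⁴) = 1.358 × 10⁻²⁰ kg·m/s.
λ = h/p = 6.626 × 10⁻³⁴ / 1.358 × 10⁻²⁰ = 4.88 × 10⁻¹⁴ m = 48.8 fm.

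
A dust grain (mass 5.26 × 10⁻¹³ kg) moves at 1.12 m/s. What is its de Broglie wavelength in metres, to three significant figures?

λ = 1.12 × 10⁻²¹ m

p = mv = 5.26 × 10⁻¹³ × 1.12 = 5.891 × 10⁻¹³ kg·m/s.
λ = h/p = 6.626 × 10⁻³⁴ / 5.891 × 10⁻¹³ = 1.12 × 10⁻²¹ m.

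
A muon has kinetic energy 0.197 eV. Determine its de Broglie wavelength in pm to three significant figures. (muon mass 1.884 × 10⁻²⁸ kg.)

KE = 0.197 eV = 3.156 × 10⁻²⁰ J.
p = √(2mKE) = √(2 × 1.884 × 10⁻²⁸ × 3.156 × 10⁻²⁰) = 3.448 × 10⁻²⁴ kg·m/s.
λ = h/p = 6.626 × 10⁻³⁴ / 3.448 × 10⁻²⁴ = 1.92 × 10⁻¹⁰ m = 192 pm.

λ = 192 pm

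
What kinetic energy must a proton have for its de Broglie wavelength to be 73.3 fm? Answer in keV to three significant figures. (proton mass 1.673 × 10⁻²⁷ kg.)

p = h/λ = 6.626 × 10⁻³⁴ / 7.330 × 10⁻¹⁴ = 9.040 × 10⁻²¹ kg·m/s.
KE = p²/(2m) = (9.040 × 10⁻²¹)² / (2 × 1.673 × 10⁻²⁷) = 2.442 × 10⁻¹⁴ J = 152 keV.

KE = 152 keV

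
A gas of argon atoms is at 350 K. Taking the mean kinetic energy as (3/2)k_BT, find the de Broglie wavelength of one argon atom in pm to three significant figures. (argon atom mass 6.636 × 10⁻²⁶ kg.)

λ = 21.4 pm

KE = (3/2)k_BT = 1.5 × 1.381 × 10⁻²³ × 350 = 7.250 × 10⁻²¹ J.
p = √(2mKE) = √(2 × 6.636 × 10⁻²⁶ × 7.250 × 10⁻²¹) = 3.102 × 10⁻²³ kg·m/s.
λ = h/p = 2.14 × 10⁻¹¹ m = 21.4 pm.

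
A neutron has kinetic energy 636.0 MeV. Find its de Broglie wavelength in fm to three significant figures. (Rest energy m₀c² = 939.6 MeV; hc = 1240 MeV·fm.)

Total energy E = KE + m₀c² = 636.0 + 939.6 = 1575.6 MeV.
(pc)² = E² − (m₀c²)² = (1575.6)² − (939.6)² = 1.600 × 10⁶ MeV², so pc = 1265 MeV.
λ = hc/(pc) = 1240 MeV·fm / 1265 MeV = 0.980 fm.

λ = 0.980 fm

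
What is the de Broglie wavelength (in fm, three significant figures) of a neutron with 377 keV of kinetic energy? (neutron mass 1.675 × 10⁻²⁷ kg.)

KE = 377 keV = 6.040 × 10⁻¹⁴ J.
p = √(2mKE) = √(2 × 1.675 × 10⁻²⁷ × 6.040 × 10⁻¹⁴) = 1.422 × 10⁻²⁰ kg·m/s.
λ = h/p = 6.626 × 10⁻³⁴ / 1.422 × 10⁻²⁰ = 4.66 × 10⁻¹⁴ m = 46.6 fm.

λ = 46.6 fm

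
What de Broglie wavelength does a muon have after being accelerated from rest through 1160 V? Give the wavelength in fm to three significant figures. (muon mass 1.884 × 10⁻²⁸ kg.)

KE = eV = 1.602 × 10⁻¹⁹ × 1160 = 1.858 × 10⁻¹⁶ J.
p = √(2mKE) = √(2 × 1.884 × 10⁻²⁸ × 1.858 × 10⁻¹⁶) = 2.646 × 10⁻²² kg·m/s.
λ = h/p = 6.626 × 10⁻³⁴ / 2.646 × 10⁻²² = 2.50 × 10⁻¹² m = 2500 fm.

λ = 2500 fm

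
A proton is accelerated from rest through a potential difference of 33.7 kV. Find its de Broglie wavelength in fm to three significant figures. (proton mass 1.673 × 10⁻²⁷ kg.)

λ = 156 fm

KE = eV = 1.602 × 10⁻¹⁹ × 3.370 × 10⁴ = 5.399 × 10⁻¹⁵ J.
p = √(2mKE) = √(2 × 1.673 × 10⁻²⁷ × 5.399 × 10⁻¹⁵) = 4.250 × 10⁻²¹ kg·m/s.
λ = h/p = 6.626 × 10⁻³⁴ / 4.250 × 10⁻²¹ = 1.56 × 10⁻¹³ m = 156 fm.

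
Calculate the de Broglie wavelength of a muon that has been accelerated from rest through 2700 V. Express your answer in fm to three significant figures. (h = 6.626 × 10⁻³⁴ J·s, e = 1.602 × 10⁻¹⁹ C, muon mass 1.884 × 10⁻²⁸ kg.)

KE = eV = 1.602 × 10⁻¹⁹ × 2700 = 4.325 × 10⁻¹⁶ J.
p = √(2mKE) = √(2 × 1.884 × 10⁻²⁸ × 4.325 × 10⁻¹⁶) = 4.037 × 10⁻²² kg·m/s.
λ = h/p = 6.626 × 10⁻³⁴ / 4.037 × 10⁻²² = 1.64 × 10⁻¹² m = 1640 fm.

λ = 1640 fm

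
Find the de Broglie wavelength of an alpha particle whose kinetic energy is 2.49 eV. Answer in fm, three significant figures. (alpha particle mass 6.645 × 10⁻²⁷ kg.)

KE = 2.49 eV = 3.989 × 10⁻¹⁹ J.
p = √(2mKE) = √(2 × 6.645 × 10⁻²⁷ × 3.989 × 10⁻¹⁹) = 7.281 × 10⁻²³ kg·m/s.
λ = h/p = 6.626 × 10⁻³⁴ / 7.281 × 10⁻²³ = 9.10 × 10⁻¹² m = 9100 fm.

λ = 9100 fm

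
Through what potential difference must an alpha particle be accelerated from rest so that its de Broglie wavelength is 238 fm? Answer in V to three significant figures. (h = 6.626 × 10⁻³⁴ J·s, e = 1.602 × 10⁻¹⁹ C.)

V = 1820 V

p = h/λ = 6.626 × 10⁻³⁴ / 2.380 × 10⁻¹³ = 2.784 × 10⁻²¹ kg·m/s.
KE = p²/(2m) = 5.832 × 10⁻¹⁶ J.
V = KE/2e = 5.832 × 10⁻¹⁶ / (2 × 1.602 × 10⁻¹⁹) = 1820 V.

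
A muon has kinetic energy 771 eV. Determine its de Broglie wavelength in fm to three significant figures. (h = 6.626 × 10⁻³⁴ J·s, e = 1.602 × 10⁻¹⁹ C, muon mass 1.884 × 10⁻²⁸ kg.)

λ = 3070 fm

KE = 771 eV = 1.235 × 10⁻¹⁶ J.
p = √(2mKE) = √(2 × 1.884 × 10⁻²⁸ × 1.235 × 10⁻¹⁶) = 2.157 × 10⁻²² kg·m/s.
λ = h/p = 6.626 × 10⁻³⁴ / 2.157 × 10⁻²² = 3.07 × 10⁻¹² m = 3070 fm.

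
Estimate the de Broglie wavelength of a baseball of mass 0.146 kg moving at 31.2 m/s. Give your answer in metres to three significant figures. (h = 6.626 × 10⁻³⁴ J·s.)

λ = 1.45 × 10⁻³⁴ m

p = mv = 0.146 × 31.2 = 4.555 kg·m/s.
λ = h/p = 6.626 × 10⁻³⁴ / 4.555 = 1.45 × 10⁻³⁴ m.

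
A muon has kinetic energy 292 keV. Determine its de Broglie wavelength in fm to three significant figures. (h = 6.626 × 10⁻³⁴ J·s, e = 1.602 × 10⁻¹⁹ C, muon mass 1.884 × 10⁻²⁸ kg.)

λ = 158 fm

KE = 292 keV = 4.678 × 10⁻¹⁴ J.
p = √(2mKE) = √(2 × 1.884 × 10⁻²⁸ × 4.678 × 10⁻¹⁴) = 4.198 × 10⁻²¹ kg·m/s.
λ = h/p = 6.626 × 10⁻³⁴ / 4.198 × 10⁻²¹ = 1.58 × 10⁻¹³ m = 158 fm.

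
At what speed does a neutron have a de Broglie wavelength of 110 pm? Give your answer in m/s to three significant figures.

p = h/λ = 6.626 × 10⁻³⁴ / 1.100 × 10⁻¹⁰ = 6.024 × 10⁻²⁴ kg·m/s.
v = p/m = 6.024 × 10⁻²⁴ / 1.675 × 10⁻²⁷ = 3.60 × 10³ m/s = 3600 m/s.

v = 3600 m/s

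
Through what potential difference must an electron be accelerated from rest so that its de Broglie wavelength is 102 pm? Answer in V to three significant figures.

p = h/λ = 6.626 × 10⁻³⁴ / 1.020 × 10⁻¹⁰ = 6.496 × 10⁻²⁴ kg·m/s.
KE = p²/(2m) = 2.316 × 10⁻¹⁷ J.
V = KE/e = 2.316 × 10⁻¹⁷ / (1.602 × 10⁻¹⁹) = 145 V.

V = 145 V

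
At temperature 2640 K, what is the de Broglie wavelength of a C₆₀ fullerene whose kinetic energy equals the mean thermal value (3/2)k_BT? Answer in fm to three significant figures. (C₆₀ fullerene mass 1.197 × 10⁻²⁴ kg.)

λ = 1830 fm

KE = (3/2)k_BT = 1.5 × 1.381 × 10⁻²³ × 2640 = 5.469 × 10⁻²⁰ J.
p = √(2mKE) = √(2 × 1.197 × 10⁻²⁴ × 5.469 × 10⁻²⁰) = 3.618 × 10⁻²² kg·m/s.
λ = h/p = 1.83 × 10⁻¹² m = 1830 fm.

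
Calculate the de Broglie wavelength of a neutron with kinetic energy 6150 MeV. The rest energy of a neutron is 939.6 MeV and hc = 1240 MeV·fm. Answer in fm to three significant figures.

λ = 0.176 fm

Total energy E = KE + m₀c² = 6150 + 939.6 = 7089.6 MeV.
(pc)² = E² − (m₀c²)² = (7089.6)² − (939.6)² = 4.938 × 10⁷ MeV², so pc = 7027 MeV.
λ = hc/(pc) = 1240 MeV·fm / 7027 MeV = 0.176 fm.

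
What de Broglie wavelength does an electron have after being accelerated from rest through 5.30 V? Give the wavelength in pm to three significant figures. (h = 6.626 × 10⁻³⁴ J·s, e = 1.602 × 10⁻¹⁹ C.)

KE = eV = 1.602 × 10⁻¹⁹ × 5.300 = 8.491 × 10⁻¹⁹ J.
p = √(2mKE) = √(2 × 9.109 × 10⁻³¹ × 8.491 × 10⁻¹⁹) = 1.244 × 10⁻²⁴ kg·m/s.
λ = h/p = 6.626 × 10⁻³⁴ / 1.244 × 10⁻²⁴ = 5.33 × 10⁻¹⁰ m = 533 pm.

λ = 533 pm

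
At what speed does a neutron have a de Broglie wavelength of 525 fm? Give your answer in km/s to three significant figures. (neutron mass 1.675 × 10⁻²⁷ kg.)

v = 753 km/s

p = h/λ = 6.626 × 10⁻³⁴ / 5.250 × 10⁻¹³ = 1.262 × 10⁻²¹ kg·m/s.
v = p/m = 1.262 × 10⁻²¹ / 1.675 × 10⁻²⁷ = 7.53 × 10⁵ m/s = 753 km/s.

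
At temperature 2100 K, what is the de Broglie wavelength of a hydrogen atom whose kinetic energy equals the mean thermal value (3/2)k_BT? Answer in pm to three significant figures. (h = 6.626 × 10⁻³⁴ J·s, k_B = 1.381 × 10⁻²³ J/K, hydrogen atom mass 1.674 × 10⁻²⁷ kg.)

λ = 54.9 pm

KE = (3/2)k_BT = 1.5 × 1.381 × 10⁻²³ × 2100 = 4.350 × 10⁻²⁰ J.
p = √(2mKE) = √(2 × 1.674 × 10⁻²⁷ × 4.350 × 10⁻²⁰) = 1.207 × 10⁻²³ kg·m/s.
λ = h/p = 5.49 × 10⁻¹¹ m = 54.9 pm.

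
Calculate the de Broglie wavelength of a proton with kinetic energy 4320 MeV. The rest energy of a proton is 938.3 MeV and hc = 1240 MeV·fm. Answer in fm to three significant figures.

λ = 0.240 fm

Total energy E = KE + m₀c² = 4320 + 938.3 = 5258.3 MeV.
(pc)² = E² − (m₀c²)² = (5258.3)² − (938.3)² = 2.677 × 10⁷ MeV², so pc = 5174 MeV.
λ = hc/(pc) = 1240 MeV·fm / 5174 MeV = 0.240 fm.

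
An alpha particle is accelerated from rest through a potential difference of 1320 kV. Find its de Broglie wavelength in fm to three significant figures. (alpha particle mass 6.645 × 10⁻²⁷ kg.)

λ = 8.84 fm

KE = 2eV = 2 × 1.602 × 10⁻¹⁹ × 1.320 × 10⁶ = 4.229 × 10⁻¹³ J.
p = √(2mKE) = √(2 × 6.645 × 10⁻²⁷ × 4.229 × 10⁻¹³) = 7.497 × 10⁻²⁰ kg·m/s.
λ = h/p = 6.626 × 10⁻³⁴ / 7.497 × 10⁻²⁰ = 8.84 × 10⁻¹⁵ m = 8.84 fm.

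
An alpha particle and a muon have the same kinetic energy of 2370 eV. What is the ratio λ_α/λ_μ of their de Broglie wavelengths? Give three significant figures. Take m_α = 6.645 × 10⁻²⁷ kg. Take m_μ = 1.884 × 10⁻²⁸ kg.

λ_α/λ_μ = 0.168

At fixed KE, p = √(2mKE) so λ = h/p ∝ 1/√m.
λ_α/λ_μ = √(m_μ/m_α) = √(1.884 × 10⁻²⁸/6.645 × 10⁻²⁷) = √(0.02835) = 0.168.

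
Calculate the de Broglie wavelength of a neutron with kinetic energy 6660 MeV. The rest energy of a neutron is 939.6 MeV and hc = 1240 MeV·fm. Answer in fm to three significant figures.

Total energy E = KE + m₀c² = 6660 + 939.6 = 7599.6 MeV.
(pc)² = E² − (m₀c²)² = (7599.6)² − (939.6)² = 5.687 × 10⁷ MeV², so pc = 7541 MeV.
λ = hc/(pc) = 1240 MeV·fm / 7541 MeV = 0.164 fm.

λ = 0.164 fm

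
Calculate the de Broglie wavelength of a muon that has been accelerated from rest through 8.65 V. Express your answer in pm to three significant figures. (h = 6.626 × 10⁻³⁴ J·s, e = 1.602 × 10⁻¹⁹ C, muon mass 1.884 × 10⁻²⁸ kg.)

KE = eV = 1.602 × 10⁻¹⁹ × 8.650 = 1.386 × 10⁻¹⁸ J.
p = √(2mKE) = √(2 × 1.884 × 10⁻²⁸ × 1.386 × 10⁻¹⁸) = 2.285 × 10⁻²³ kg·m/s.
λ = h/p = 6.626 × 10⁻³⁴ / 2.285 × 10⁻²³ = 2.90 × 10⁻¹¹ m = 29.0 pm.

λ = 29.0 pm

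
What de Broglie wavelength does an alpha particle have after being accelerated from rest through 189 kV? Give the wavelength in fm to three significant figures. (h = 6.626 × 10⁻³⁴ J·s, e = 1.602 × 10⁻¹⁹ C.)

λ = 23.4 fm

KE = 2eV = 2 × 1.602 × 10⁻¹⁹ × 1.890 × 10⁵ = 6.056 × 10⁻¹⁴ J.
p = √(2mKE) = √(2 × 6.645 × 10⁻²⁷ × 6.056 × 10⁻¹⁴) = 2.837 × 10⁻²⁰ kg·m/s.
λ = h/p = 6.626 × 10⁻³⁴ / 2.837 × 10⁻²⁰ = 2.34 × 10⁻¹⁴ m = 23.4 fm.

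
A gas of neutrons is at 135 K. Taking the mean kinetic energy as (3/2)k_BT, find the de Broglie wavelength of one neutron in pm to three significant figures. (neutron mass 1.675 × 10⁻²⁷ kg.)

KE = (3/2)k_BT = 1.5 × 1.381 × 10⁻²³ × 135 = 2.797 × 10⁻²¹ J.
p = √(2mKE) = √(2 × 1.675 × 10⁻²⁷ × 2.797 × 10⁻²¹) = 3.061 × 10⁻²⁴ kg·m/s.
λ = h/p = 2.16 × 10⁻¹⁰ m = 216 pm.

λ = 216 pm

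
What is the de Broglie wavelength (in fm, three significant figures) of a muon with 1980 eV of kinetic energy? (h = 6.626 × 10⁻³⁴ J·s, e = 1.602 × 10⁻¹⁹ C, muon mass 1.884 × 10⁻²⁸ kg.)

KE = 1980 eV = 3.172 × 10⁻¹⁶ J.
p = √(2mKE) = √(2 × 1.884 × 10⁻²⁸ × 3.172 × 10⁻¹⁶) = 3.457 × 10⁻²² kg·m/s.
λ = h/p = 6.626 × 10⁻³⁴ / 3.457 × 10⁻²² = 1.92 × 10⁻¹² m = 1920 fm.

λ = 1920 fm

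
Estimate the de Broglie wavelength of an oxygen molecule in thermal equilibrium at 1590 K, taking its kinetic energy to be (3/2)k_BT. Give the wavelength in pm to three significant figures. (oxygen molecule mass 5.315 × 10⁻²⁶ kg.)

λ = 11.2 pm

KE = (3/2)k_BT = 1.5 × 1.381 × 10⁻²³ × 1590 = 3.294 × 10⁻²⁰ J.
p = √(2mKE) = √(2 × 5.315 × 10⁻²⁶ × 3.294 × 10⁻²⁰) = 5.917 × 10⁻²³ kg·m/s.
λ = h/p = 1.12 × 10⁻¹¹ m = 11.2 pm.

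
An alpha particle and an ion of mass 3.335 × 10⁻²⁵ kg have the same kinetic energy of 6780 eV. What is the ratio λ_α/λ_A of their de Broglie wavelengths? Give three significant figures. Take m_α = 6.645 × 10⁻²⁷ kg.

At fixed KE, p = √(2mKE) so λ = h/p ∝ 1/√m.
λ_α/λ_A = √(m_A/m_α) = √(3.335 × 10⁻²⁵/6.645 × 10⁻²⁷) = √(50.19) = 7.08.

λ_α/λ_A = 7.08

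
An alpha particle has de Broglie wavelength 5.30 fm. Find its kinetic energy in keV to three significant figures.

KE = 7340 keV

p = h/λ = 6.626 × 10⁻³⁴ / 5.300 × 10⁻¹⁵ = 1.250 × 10⁻¹⁹ kg·m/s.
KE = p²/(2m) = (1.250 × 10⁻¹⁹)² / (2 × 6.645 × 10⁻²⁷) = 1.176 × 10⁻¹² J = 7340 keV.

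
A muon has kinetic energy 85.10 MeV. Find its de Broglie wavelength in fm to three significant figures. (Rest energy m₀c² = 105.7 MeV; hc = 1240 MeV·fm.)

λ = 7.81 fm

Total energy E = KE + m₀c² = 85.10 + 105.7 = 190.80 MeV.
(pc)² = E² − (m₀c²)² = (190.80)² − (105.7)² = 2.523 × 10⁴ MeV², so pc = 158.8 MeV.
λ = hc/(pc) = 1240 MeV·fm / 158.8 MeV = 7.81 fm.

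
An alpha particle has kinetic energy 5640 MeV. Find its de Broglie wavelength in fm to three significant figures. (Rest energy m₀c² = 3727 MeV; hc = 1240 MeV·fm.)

λ = 0.144 fm

Total energy E = KE + m₀c² = 5640 + 3727 = 9367 MeV.
(pc)² = E² − (m₀c²)² = (9367)² − (3727)² = 7.385 × 10⁷ MeV², so pc = 8594 MeV.
λ = hc/(pc) = 1240 MeV·fm / 8594 MeV = 0.144 fm.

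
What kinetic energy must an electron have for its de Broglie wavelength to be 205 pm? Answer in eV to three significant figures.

KE = 35.8 eV

p = h/λ = 6.626 × 10⁻³⁴ / 2.050 × 10⁻¹⁰ = 3.232 × 10⁻²⁴ kg·m/s.
KE = p²/(2m) = (3.232 × 10⁻²⁴)² / (2 × 9.109 × 10⁻³¹) = 5.734 × 10⁻¹⁸ J = 35.8 eV.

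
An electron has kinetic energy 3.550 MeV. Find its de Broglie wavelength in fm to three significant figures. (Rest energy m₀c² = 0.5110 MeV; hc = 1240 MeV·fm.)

λ = 308 fm

Total energy E = KE + m₀c² = 3.550 + 0.5110 = 4.0610 MeV.
(pc)² = E² − (m₀c²)² = (4.0610)² − (0.5110)² = 16.23 MeV², so pc = 4.029 MeV.
λ = hc/(pc) = 1240 MeV·fm / 4.029 MeV = 308 fm.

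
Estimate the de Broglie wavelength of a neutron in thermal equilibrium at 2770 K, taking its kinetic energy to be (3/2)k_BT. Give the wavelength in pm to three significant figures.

KE = (3/2)k_BT = 1.5 × 1.381 × 10⁻²³ × 2770 = 5.738 × 10⁻²⁰ J.
p = √(2mKE) = √(2 × 1.675 × 10⁻²⁷ × 5.738 × 10⁻²⁰) = 1.386 × 10⁻²³ kg·m/s.
λ = h/p = 4.78 × 10⁻¹¹ m = 47.8 pm.

λ = 47.8 pm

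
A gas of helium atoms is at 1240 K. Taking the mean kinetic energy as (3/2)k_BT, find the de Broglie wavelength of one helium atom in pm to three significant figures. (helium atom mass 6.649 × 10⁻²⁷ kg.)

λ = 35.9 pm

KE = (3/2)k_BT = 1.5 × 1.381 × 10⁻²³ × 1240 = 2.569 × 10⁻²⁰ J.
p = √(2mKE) = √(2 × 6.649 × 10⁻²⁷ × 2.569 × 10⁻²⁰) = 1.848 × 10⁻²³ kg·m/s.
λ = h/p = 3.59 × 10⁻¹¹ m = 35.9 pm.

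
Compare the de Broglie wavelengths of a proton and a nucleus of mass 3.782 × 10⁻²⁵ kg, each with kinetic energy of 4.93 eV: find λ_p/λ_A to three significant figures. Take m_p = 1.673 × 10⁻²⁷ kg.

At fixed KE, p = √(2mKE) so λ = h/p ∝ 1/√m.
λ_p/λ_A = √(m_A/m_p) = √(3.782 × 10⁻²⁵/1.673 × 10⁻²⁷) = √(226.1) = 15.0.

λ_p/λ_A = 15.0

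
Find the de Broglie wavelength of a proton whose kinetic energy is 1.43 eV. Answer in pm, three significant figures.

KE = 1.43 eV = 2.291 × 10⁻¹⁹ J.
p = √(2mKE) = √(2 × 1.673 × 10⁻²⁷ × 2.291 × 10⁻¹⁹) = 2.769 × 10⁻²³ kg·m/s.
λ = h/p = 6.626 × 10⁻³⁴ / 2.769 × 10⁻²³ = 2.39 × 10⁻¹¹ m = 23.9 pm.

λ = 23.9 pm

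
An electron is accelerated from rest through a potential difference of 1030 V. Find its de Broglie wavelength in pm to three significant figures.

λ = 38.2 pm

KE = eV = 1.602 × 10⁻¹⁹ × 1030 = 1.650 × 10⁻¹⁶ J.
p = √(2mKE) = √(2 × 9.109 × 10⁻³¹ × 1.650 × 10⁻¹⁶) = 1.734 × 10⁻²³ kg·m/s.
λ = h/p = 6.626 × 10⁻³⁴ / 1.734 × 10⁻²³ = 3.82 × 10⁻¹¹ m = 38.2 pm.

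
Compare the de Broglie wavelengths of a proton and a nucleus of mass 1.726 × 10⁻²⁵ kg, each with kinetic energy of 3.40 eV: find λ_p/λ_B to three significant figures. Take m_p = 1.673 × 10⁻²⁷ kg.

λ_p/λ_B = 10.2

At fixed KE, p = √(2mKE) so λ = h/p ∝ 1/√m.
λ_p/λ_B = √(m_B/m_p) = √(1.726 × 10⁻²⁵/1.673 × 10⁻²⁷) = √(103.2) = 10.2.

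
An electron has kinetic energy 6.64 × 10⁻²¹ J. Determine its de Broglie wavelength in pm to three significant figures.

λ = 6020 pm

p = √(2mKE) = √(2 × 9.109 × 10⁻³¹ × 6.640 × 10⁻²¹) = 1.100 × 10⁻²⁵ kg·m/s.
λ = h/p = 6.626 × 10⁻³⁴ / 1.100 × 10⁻²⁵ = 6.02 × 10⁻⁹ m = 6020 pm.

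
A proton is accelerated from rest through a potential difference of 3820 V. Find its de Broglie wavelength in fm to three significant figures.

λ = 463 fm

KE = eV = 1.602 × 10⁻¹⁹ × 3820 = 6.120 × 10⁻¹⁶ J.
p = √(2mKE) = √(2 × 1.673 × 10⁻²⁷ × 6.120 × 10⁻¹⁶) = 1.431 × 10⁻²¹ kg·m/s.
λ = h/p = 6.626 × 10⁻³⁴ / 1.431 × 10⁻²¹ = 4.63 × 10⁻¹³ m = 463 fm.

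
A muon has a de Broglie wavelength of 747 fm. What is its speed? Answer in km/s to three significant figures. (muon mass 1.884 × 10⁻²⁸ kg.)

p = h/λ = 6.626 × 10⁻³⁴ / 7.470 × 10⁻¹³ = 8.870 × 10⁻²² kg·m/s.
v = p/m = 8.870 × 10⁻²² / 1.884 × 10⁻²⁸ = 4.71 × 10⁶ m/s = 4710 km/s.

v = 4710 km/s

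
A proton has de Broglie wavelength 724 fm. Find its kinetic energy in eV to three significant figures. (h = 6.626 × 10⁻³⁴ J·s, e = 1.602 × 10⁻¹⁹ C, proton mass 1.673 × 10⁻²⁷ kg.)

KE = 1560 eV

p = h/λ = 6.626 × 10⁻³⁴ / 7.240 × 10⁻¹³ = 9.152 × 10⁻²² kg·m/s.
KE = p²/(2m) = (9.152 × 10⁻²²)² / (2 × 1.673 × 10⁻²⁷) = 2.503 × 10⁻¹⁶ J = 1560 eV.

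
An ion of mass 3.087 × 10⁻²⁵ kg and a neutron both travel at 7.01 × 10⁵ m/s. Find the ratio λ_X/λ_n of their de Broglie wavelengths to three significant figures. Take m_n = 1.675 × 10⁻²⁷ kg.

λ_X/λ_n = 5.43 × 10⁻³

At fixed v, p = mv so λ = h/(mv) ∝ 1/m.
λ_X/λ_n = m_n/m_X = 1.675 × 10⁻²⁷/3.087 × 10⁻²⁵ = 5.43 × 10⁻³.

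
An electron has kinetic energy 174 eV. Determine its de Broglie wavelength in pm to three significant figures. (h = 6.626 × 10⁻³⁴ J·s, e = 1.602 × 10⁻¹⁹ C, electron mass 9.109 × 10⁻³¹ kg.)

λ = 93.0 pm

KE = 174 eV = 2.787 × 10⁻¹⁷ J.
p = √(2mKE) = √(2 × 9.109 × 10⁻³¹ × 2.787 × 10⁻¹⁷) = 7.126 × 10⁻²⁴ kg·m/s.
λ = h/p = 6.626 × 10⁻³⁴ / 7.126 × 10⁻²⁴ = 9.30 × 10⁻¹¹ m = 93.0 pm.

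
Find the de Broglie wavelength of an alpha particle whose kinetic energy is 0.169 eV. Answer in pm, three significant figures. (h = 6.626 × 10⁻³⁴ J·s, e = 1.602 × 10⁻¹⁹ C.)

λ = 34.9 pm

KE = 0.169 eV = 2.707 × 10⁻²⁰ J.
p = √(2mKE) = √(2 × 6.645 × 10⁻²⁷ × 2.707 × 10⁻²⁰) = 1.897 × 10⁻²³ kg·m/s.
λ = h/p = 6.626 × 10⁻³⁴ / 1.897 × 10⁻²³ = 3.49 × 10⁻¹¹ m = 34.9 pm.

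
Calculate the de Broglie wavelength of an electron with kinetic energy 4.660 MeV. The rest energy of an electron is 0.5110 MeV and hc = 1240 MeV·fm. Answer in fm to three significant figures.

λ = 241 fm

Total energy E = KE + m₀c² = 4.660 + 0.5110 = 5.1710 MeV.
(pc)² = E² − (m₀c²)² = (5.1710)² − (0.5110)² = 26.48 MeV², so pc = 5.146 MeV.
λ = hc/(pc) = 1240 MeV·fm / 5.146 MeV = 241 fm.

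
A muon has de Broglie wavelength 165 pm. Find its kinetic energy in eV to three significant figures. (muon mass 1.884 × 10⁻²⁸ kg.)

p = h/λ = 6.626 × 10⁻³⁴ / 1.650 × 10⁻¹⁰ = 4.016 × 10⁻²⁴ kg·m/s.
KE = p²/(2m) = (4.016 × 10⁻²⁴)² / (2 × 1.884 × 10⁻²⁸) = 4.280 × 10⁻²⁰ J = 0.267 eV.

KE = 0.267 eV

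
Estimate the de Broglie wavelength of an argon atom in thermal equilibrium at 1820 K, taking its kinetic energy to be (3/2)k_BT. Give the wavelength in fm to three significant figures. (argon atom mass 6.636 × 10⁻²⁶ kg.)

KE = (3/2)k_BT = 1.5 × 1.381 × 10⁻²³ × 1820 = 3.770 × 10⁻²⁰ J.
p = √(2mKE) = √(2 × 6.636 × 10⁻²⁶ × 3.770 × 10⁻²⁰) = 7.074 × 10⁻²³ kg·m/s.
λ = h/p = 9.37 × 10⁻¹² m = 9370 fm.

λ = 9370 fm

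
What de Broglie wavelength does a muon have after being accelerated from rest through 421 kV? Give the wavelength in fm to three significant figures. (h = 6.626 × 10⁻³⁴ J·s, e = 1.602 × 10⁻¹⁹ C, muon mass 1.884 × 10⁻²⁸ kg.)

KE = eV = 1.602 × 10⁻¹⁹ × 4.210 × 10⁵ = 6.744 × 10⁻¹⁴ J.
p = √(2mKE) = √(2 × 1.884 × 10⁻²⁸ × 6.744 × 10⁻¹⁴) = 5.041 × 10⁻²¹ kg·m/s.
λ = h/p = 6.626 × 10⁻³⁴ / 5.041 × 10⁻²¹ = 1.31 × 10⁻¹³ m = 131 fm.

λ = 131 fm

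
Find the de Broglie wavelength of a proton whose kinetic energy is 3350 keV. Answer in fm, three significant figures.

KE = 3350 keV = 5.367 × 10⁻¹³ J.
p = √(2mKE) = √(2 × 1.673 × 10⁻²⁷ × 5.367 × 10⁻¹³) = 4.238 × 10⁻²⁰ kg·m/s.
λ = h/p = 6.626 × 10⁻³⁴ / 4.238 × 10⁻²⁰ = 1.56 × 10⁻¹⁴ m = 15.6 fm.

λ = 15.6 fm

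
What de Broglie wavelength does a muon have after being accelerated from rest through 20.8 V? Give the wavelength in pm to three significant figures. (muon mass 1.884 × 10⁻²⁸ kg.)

KE = eV = 1.602 × 10⁻¹⁹ × 20.80 = 3.332 × 10⁻¹⁸ J.
p = √(2mKE) = √(2 × 1.884 × 10⁻²⁸ × 3.332 × 10⁻¹⁸) = 3.543 × 10⁻²³ kg·m/s.
λ = h/p = 6.626 × 10⁻³⁴ / 3.543 × 10⁻²³ = 1.87 × 10⁻¹¹ m = 18.7 pm.

λ = 18.7 pm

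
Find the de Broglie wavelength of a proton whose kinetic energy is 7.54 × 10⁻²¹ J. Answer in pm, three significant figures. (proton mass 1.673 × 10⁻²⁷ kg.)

λ = 132 pm

p = √(2mKE) = √(2 × 1.673 × 10⁻²⁷ × 7.540 × 10⁻²¹) = 5.023 × 10⁻²⁴ kg·m/s.
λ = h/p = 6.626 × 10⁻³⁴ / 5.023 × 10⁻²⁴ = 1.32 × 10⁻¹⁰ m = 132 pm.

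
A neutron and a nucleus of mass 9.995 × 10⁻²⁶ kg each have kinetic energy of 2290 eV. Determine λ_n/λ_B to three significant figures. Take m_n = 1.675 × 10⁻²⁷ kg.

At fixed KE, p = √(2mKE) so λ = h/p ∝ 1/√m.
λ_n/λ_B = √(m_B/m_n) = √(9.995 × 10⁻²⁶/1.675 × 10⁻²⁷) = √(59.67) = 7.72.

λ_n/λ_B = 7.72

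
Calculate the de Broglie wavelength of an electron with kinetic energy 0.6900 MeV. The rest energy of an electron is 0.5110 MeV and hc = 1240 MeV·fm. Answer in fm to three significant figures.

Total energy E = KE + m₀c² = 0.6900 + 0.5110 = 1.2010 MeV.
(pc)² = E² − (m₀c²)² = (1.2010)² − (0.5110)² = 1.181 MeV², so pc = 1.087 MeV.
λ = hc/(pc) = 1240 MeV·fm / 1.087 MeV = 1140 fm.

λ = 1140 fm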